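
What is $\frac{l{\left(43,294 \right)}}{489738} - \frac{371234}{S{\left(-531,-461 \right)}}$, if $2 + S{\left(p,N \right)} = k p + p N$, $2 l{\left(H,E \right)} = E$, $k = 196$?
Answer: $- \frac{60595570627}{22970834398} \approx -2.6379$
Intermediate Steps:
$l{\left(H,E \right)} = \frac{E}{2}$
$S{\left(p,N \right)} = -2 + 196 p + N p$ ($S{\left(p,N \right)} = -2 + \left(196 p + p N\right) = -2 + \left(196 p + N p\right) = -2 + 196 p + N p$)
$\frac{l{\left(43,294 \right)}}{489738} - \frac{371234}{S{\left(-531,-461 \right)}} = \frac{\frac{1}{2} \cdot 294}{489738} - \frac{371234}{-2 + 196 \left(-531\right) - -244791} = 147 \cdot \frac{1}{489738} - \frac{371234}{-2 - 104076 + 244791} = \frac{49}{163246} - \frac{371234}{140713} = - \frac{60595570627}{22970834398}$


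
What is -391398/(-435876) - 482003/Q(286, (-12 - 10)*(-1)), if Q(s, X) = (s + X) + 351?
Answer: -4996085913/6839102 ≈ -730.52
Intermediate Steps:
Q(s, X) = 351 + X + s (Q(s, X) = (X + s) + 351 = 351 + X + s)
-391398/(-435876) - 482003/Q(286, (-12 - 10)*(-1)) = -391398/(-435876) - 482003/(351 + (-12 - 10)*(-1) + 286) = -391398*(-1/435876) - 482003/(351 - 22*(-1) + 286) = 9319/10378 - 482003/(351 + 22 + 286) = 9319/10378 - 482003/659 = -4996085913/6839102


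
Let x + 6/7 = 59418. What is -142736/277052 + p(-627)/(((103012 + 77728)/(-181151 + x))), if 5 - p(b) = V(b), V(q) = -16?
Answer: -183514221253/12518594620 ≈ -14.659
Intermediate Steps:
x = 415920/7 (x = -6/7 + 59418 = 415920/7 ≈ 59417.)
p(b) = 21 (p(b) = 5 - 1*(-16) = 5 + 16 = 21)
-142736/277052 + p(-627)/(((103012 + 77728)/(-181151 + x))) = -142736/277052 + 21/(((103012 + 77728)/(-181151 + 415920/7))) = -142736*1/277052 + 21/((180740/(-852137/7))) = -35684/69263 + 21/((180740*(-7/852137))) = -35684/69263 + 21/(-1265180/852137) = -35684/69263 + 21*(-852137/1265180) = -35684/69263 - 2556411/180740 = -183514221253/12518594620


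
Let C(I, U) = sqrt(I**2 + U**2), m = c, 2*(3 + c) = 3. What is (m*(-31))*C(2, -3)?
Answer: 93*sqrt(13)/2 ≈ 167.66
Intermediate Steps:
c = -3/2 (c = -3 + (1/2)*3 = -3 + 3/2 = -3/2 ≈ -1.5000)
m = -3/2 ≈ -1.5000
(m*(-31))*C(2, -3) = (-3/2*(-31))*sqrt(2**2 + (-3)**2) = 93*sqrt(4 + 9)/2 = 93*sqrt(13)/2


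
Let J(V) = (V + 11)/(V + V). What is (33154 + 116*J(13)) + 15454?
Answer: 633296/13 ≈ 48715.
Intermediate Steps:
J(V) = (11 + V)/(2*V) (J(V) = (11 + V)/((2*V)) = (11 + V)*(1/(2*V)) = (11 + V)/(2*V))
(33154 + 116*J(13)) + 15454 = (33154 + 116*((½)*(11 + 13)/13)) + 15454 = (33154 + 116*((½)*(1/13)*24)) + 15454 = (33154 + 116*(12/13)) + 15454 = (33154 + 1392/13) + 15454 = 432394/13 + 15454 = 633296/13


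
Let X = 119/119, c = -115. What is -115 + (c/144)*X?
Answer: -16675/144 ≈ -115.80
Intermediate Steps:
X = 1 (X = 119*(1/119) = 1)
-115 + (c/144)*X = -115 - 115/144*1 = -115 - 115/144 = -16675/144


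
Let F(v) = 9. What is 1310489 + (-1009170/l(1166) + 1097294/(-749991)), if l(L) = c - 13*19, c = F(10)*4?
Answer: 18921730229075/14386191 ≈ 1.3153e+6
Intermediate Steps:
c = 36 (c = 9*4 = 36)
l(L) = -211 (l(L) = 36 - 13*19 = 36 - 247 = -211)
1310489 + (-1009170/l(1166) + 1097294/(-749991)) = 1310489 + (-1009170/(-211) + 1097294/(-749991)) = 1310489 + (-1009170*(-1/211) + 1097294*(-1/749991)) = 1310489 + (1009170/211 - 99754/68181) = 1310489 + 68785171676/14386191 = 18921730229075/14386191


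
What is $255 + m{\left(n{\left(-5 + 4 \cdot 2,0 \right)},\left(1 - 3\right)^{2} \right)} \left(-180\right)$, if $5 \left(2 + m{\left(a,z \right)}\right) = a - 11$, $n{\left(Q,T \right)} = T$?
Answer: $1011$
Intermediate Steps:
$m{\left(a,z \right)} = - \frac{21}{5} + \frac{a}{5}$ ($m{\left(a,z \right)} = -2 + \frac{a - 11}{5} = -2 + \frac{-11 + a}{5} = -2 + \left(- \frac{11}{5} + \frac{a}{5}\right) = - \frac{21}{5} + \frac{a}{5}$)
$255 + m{\left(n{\left(-5 + 4 \cdot 2,0 \right)},\left(1 - 3\right)^{2} \right)} \left(-180\right) = 255 + \left(- \frac{21}{5} + \frac{1}{5} \cdot 0\right) \left(-180\right) = 255 + \left(- \frac{21}{5} + 0\right) \left(-180\right) = 255 - -756 = 255 + 756 = 1011$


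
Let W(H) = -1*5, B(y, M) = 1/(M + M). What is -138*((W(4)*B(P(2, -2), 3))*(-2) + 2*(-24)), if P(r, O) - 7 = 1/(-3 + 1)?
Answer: 6394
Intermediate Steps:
P(r, O) = 13/2 (P(r, O) = 7 + 1/(-3 + 1) = 7 + 1/(-2) = 7 - 1/2 = 13/2)
B(y, M) = 1/(2*M)
W(H) = -5
-138*((W(4)*B(P(2, -2), 3))*(-2) + 2*(-24)) = -138*(-5/(2*3)*(-2) + 2*(-24)) = -138*(-5/(2*3)*(-2) - 48) = -138*(-5*1/6*(-2) - 48) = -138*(-5/6*(-2) - 48) = -138*(5/3 - 48) = -138*(-139/3) = 6394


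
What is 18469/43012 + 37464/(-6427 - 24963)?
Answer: -515829829/675073340 ≈ -0.76411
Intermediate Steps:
18469/43012 + 37464/(-6427 - 24963) = 18469*(1/43012) + 37464/(-31390) = 18469/43012 + 37464*(-1/31390) = 18469/43012 - 18732/15695 = -515829829/675073340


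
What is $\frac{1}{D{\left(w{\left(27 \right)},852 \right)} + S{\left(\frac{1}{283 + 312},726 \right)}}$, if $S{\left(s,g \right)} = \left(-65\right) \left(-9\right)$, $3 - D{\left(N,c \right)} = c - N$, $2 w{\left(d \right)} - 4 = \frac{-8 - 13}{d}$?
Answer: $- \frac{18}{4723} \approx -0.0038111$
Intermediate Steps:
$w{\left(d \right)} = 2 - \frac{21}{2 d}$ ($w{\left(d \right)} = 2 + \frac{\left(-8 - 13\right) \frac{1}{d}}{2} = 2 + \frac{\left(-21\right) \frac{1}{d}}{2} = 2 - \frac{21}{2 d}$)
$D{\left(N,c \right)} = 3 + N - c$ ($D{\left(N,c \right)} = 3 - \left(c - N\right) = 3 + \left(N - c\right) = 3 + N - c$)
$S{\left(s,g \right)} = 585$
$\frac{1}{D{\left(w{\left(27 \right)},852 \right)} + S{\left(\frac{1}{283 + 312},726 \right)}} = \frac{1}{\left(3 + \left(2 - \frac{21}{2 \cdot 27}\right) - 852\right) + 585} = \frac{1}{\left(3 + \left(2 - \frac{7}{18}\right) - 852\right) + 585} = \frac{1}{\left(3 + \frac{29}{18} - 852\right) + 585} = \frac{1}{- \frac{15253}{18} + 585} = \frac{1}{- \frac{4723}{18}} = - \frac{18}{4723}$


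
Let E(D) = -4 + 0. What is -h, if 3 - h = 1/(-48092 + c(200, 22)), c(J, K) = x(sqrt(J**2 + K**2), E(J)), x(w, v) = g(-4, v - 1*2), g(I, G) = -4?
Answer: -144289/48096 ≈ -3.0000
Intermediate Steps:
E(D) = -4
x(w, v) = -4
c(J, K) = -4
h = 144289/48096 (h = 3 - 1/(-48092 - 4) = 3 - 1/(-48096) = 3 - 1*(-1/48096) = 3 + 1/48096 = 144289/48096 ≈ 3.0000)
-h = -1*144289/48096 = -144289/48096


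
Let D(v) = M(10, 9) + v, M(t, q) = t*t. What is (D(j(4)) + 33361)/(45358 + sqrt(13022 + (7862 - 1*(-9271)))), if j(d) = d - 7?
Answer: 1517587964/2057318009 - 33458*sqrt(30155)/2057318009 ≈ 0.73483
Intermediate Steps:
j(d) = -7 + d
M(t, q) = t**2
D(v) = 100 + v (D(v) = 10**2 + v = 100 + v)
(D(j(4)) + 33361)/(45358 + sqrt(13022 + (7862 - 1*(-9271)))) = ((100 + (-7 + 4)) + 33361)/(45358 + sqrt(13022 + (7862 - 1*(-9271)))) = ((100 - 3) + 33361)/(45358 + sqrt(13022 + (7862 + 9271))) = (97 + 33361)/(45358 + sqrt(13022 + 17133)) = 33458/(45358 + sqrt(30155))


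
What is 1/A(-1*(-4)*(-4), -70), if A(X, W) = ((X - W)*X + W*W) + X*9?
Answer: 1/3892 ≈ 0.00025694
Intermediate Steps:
A(X, W) = W**2 + 9*X + X*(X - W) (A(X, W) = (X*(X - W) + W**2) + 9*X = (W**2 + X*(X - W)) + 9*X = W**2 + 9*X + X*(X - W))
1/A(-1*(-4)*(-4), -70) = 1/((-70)**2 + (-1*(-4)*(-4))**2 + 9*(-1*(-4)*(-4)) - 1*(-70)*-1*(-4)*(-4)) = 1/(4900 + (4*(-4))**2 + 9*(4*(-4)) - 1*(-70)*4*(-4)) = 1/(4900 + (-16)**2 + 9*(-16) - 1*(-70)*(-16)) = 1/(4900 + 256 - 144 - 1120) = 1/3892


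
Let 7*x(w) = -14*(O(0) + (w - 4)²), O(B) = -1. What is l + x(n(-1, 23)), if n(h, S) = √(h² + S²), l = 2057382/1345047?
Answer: -488014616/448349 + 16*√530 ≈ -720.12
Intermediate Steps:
l = 685794/448349 (l = 2057382*(1/1345047) = 685794/448349 ≈ 1.5296)
n(h, S) = √(S² + h²)
x(w) = 2 - 2*(-4 + w)² (x(w) = (-14*(-1 + (w - 4)²))/7 = (-14*(-1 + (-4 + w)²))/7 = (14 - 14*(-4 + w)²)/7 = 2 - 2*(-4 + w)²)
l + x(n(-1, 23)) = 685794/448349 + (2 - 2*(-4 + √(23² + (-1)²))²) = 685794/448349 + (2 - 2*(-4 + √(529 + 1))²) = 685794/448349 + (2 - 2*(-4 + √530)²) = 1582492/448349 - 2*(-4 + √530)²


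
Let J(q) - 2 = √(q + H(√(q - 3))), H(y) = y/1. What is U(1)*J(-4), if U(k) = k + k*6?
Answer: 14 + 7*√(-4 + I*√7) ≈ 18.416 + 14.68*I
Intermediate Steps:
H(y) = y (H(y) = y*1 = y)
U(k) = 7*k (U(k) = k + 6*k = 7*k)
J(q) = 2 + √(q + √(-3 + q)) (J(q) = 2 + √(q + √(q - 3)) = 2 + √(q + √(-3 + q)))
U(1)*J(-4) = (7*1)*(2 + √(-4 + √(-3 - 4))) = 7*(2 + √(-4 + √(-7))) = 7*(2 + √(-4 + I*√7)) = 14 + 7*√(-4 + I*√7)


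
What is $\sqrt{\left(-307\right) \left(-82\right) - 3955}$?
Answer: $\sqrt{21219} \approx 145.67$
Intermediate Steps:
$\sqrt{\left(-307\right) \left(-82\right) - 3955} = \sqrt{25174 - 3955} = \sqrt{21219}$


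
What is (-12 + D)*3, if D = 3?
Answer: -27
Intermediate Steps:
(-12 + D)*3 = (-12 + 3)*3 = -9*3 = -27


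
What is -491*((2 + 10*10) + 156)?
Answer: -126678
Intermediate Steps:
-491*((2 + 10*10) + 156) = -491*((2 + 100) + 156) = -491*(102 + 156) = -491*258 = -126678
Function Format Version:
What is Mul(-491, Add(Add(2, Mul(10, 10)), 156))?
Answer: -126678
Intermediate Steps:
Mul(-491, Add(Add(2, Mul(10, 10)), 156)) = Mul(-491, Add(Add(2, 100), 156)) = Mul(-491, Add(102, 156)) = Mul(-491, 258) = -126678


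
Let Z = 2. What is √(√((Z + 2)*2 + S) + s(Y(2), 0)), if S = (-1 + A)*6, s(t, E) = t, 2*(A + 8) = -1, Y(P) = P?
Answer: √(2 + 7*I) ≈ 2.1541 + 1.6248*I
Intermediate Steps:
A = -17/2 (A = -8 + (½)*(-1) = -8 - ½ = -17/2 ≈ -8.5000)
S = -57 (S = (-1 - 17/2)*6 = -19/2*6 = -57)
√(√((Z + 2)*2 + S) + s(Y(2), 0)) = √(√((2 + 2)*2 - 57) + 2) = √(√(4*2 - 57) + 2) = √(√(8 - 57) + 2) = √(√(-49) + 2) = √(7*I + 2) = √(2 + 7*I)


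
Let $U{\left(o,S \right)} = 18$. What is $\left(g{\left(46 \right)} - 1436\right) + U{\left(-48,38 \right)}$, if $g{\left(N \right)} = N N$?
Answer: $698$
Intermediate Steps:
$g{\left(N \right)} = N^{2}$
$\left(g{\left(46 \right)} - 1436\right) + U{\left(-48,38 \right)} = \left(46^{2} - 1436\right) + 18 = \left(2116 - 1436\right) + 18 = 680 + 18 = 698$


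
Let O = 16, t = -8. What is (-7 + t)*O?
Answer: -240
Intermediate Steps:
(-7 + t)*O = (-7 - 8)*16 = -15*16 = -240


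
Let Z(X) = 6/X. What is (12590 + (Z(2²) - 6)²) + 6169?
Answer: 75117/4 ≈ 18779.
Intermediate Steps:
(12590 + (Z(2²) - 6)²) + 6169 = (12590 + (6/(2²) - 6)²) + 6169 = (12590 + (6/4 - 6)²) + 6169 = (12590 + (6*(¼) - 6)²) + 6169 = (12590 + (3/2 - 6)²) + 6169 = (12590 + (-9/2)²) + 6169 = (12590 + 81/4) + 6169 = 50441/4 + 6169 = 75117/4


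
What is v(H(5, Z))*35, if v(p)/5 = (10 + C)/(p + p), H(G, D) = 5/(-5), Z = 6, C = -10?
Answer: 0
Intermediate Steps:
H(G, D) = -1 (H(G, D) = 5*(-⅕) = -1)
v(p) = 0 (v(p) = 5*((10 - 10)/(p + p)) = 5*(0/((2*p))) = 5*(0*(1/(2*p))) = 5*0 = 0)
v(H(5, Z))*35 = 0*35 = 0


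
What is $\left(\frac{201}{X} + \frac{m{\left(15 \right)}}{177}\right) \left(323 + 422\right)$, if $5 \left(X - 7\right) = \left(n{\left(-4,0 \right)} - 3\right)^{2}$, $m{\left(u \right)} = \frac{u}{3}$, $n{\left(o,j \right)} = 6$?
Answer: $\frac{132688225}{7788} \approx 17038.0$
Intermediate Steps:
$m{\left(u \right)} = \frac{u}{3}$ ($m{\left(u \right)} = u \frac{1}{3} = \frac{u}{3}$)
$X = \frac{44}{5}$ ($X = 7 + \frac{\left(6 - 3\right)^{2}}{5} = 7 + \frac{3^{2}}{5} = 7 + \frac{1}{5} \cdot 9 = 7 + \frac{9}{5} = \frac{44}{5} \approx 8.8$)
$\left(\frac{201}{X} + \frac{m{\left(15 \right)}}{177}\right) \left(323 + 422\right) = \left(\frac{201}{\frac{44}{5}} + \frac{\frac{1}{3} \cdot 15}{177}\right) \left(323 + 422\right) = \left(201 \cdot \frac{5}{44} + 5 \cdot \frac{1}{177}\right) 745 = \left(\frac{1005}{44} + \frac{5}{177}\right) 745 = \frac{178105}{7788} \cdot 745 = \frac{132688225}{7788}$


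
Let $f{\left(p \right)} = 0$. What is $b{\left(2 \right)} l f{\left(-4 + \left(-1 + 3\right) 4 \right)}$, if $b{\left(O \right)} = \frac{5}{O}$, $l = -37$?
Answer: $0$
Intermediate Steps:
$b{\left(2 \right)} l f{\left(-4 + \left(-1 + 3\right) 4 \right)} = \frac{5}{2} \left(-37\right) 0 = \left(- \frac{185}{2}\right) 0 = 0$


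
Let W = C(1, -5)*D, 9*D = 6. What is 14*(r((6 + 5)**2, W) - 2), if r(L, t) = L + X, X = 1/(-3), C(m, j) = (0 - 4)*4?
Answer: 4984/3 ≈ 1661.3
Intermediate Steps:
C(m, j) = -16 (C(m, j) = -4*4 = -16)
D = 2/3 (D = (1/9)*6 = 2/3 ≈ 0.66667)
X = -1/3 ≈ -0.33333
W = -32/3 (W = -16*2/3 = -32/3 ≈ -10.667)
r(L, t) = -1/3 + L (r(L, t) = L - 1/3 = -1/3 + L)
14*(r((6 + 5)**2, W) - 2) = 14*((-1/3 + (6 + 5)**2) - 2) = 14*((-1/3 + 11**2) - 2) = 14*((-1/3 + 121) - 2) = 14*(362/3 - 2) = 14*(356/3) = 4984/3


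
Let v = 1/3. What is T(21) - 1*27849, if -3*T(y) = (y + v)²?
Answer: -756019/27 ≈ -28001.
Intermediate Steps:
v = ⅓ ≈ 0.33333
T(y) = -(⅓ + y)²/3 (T(y) = -(y + ⅓)²/3 = -(⅓ + y)²/3)
T(21) - 1*27849 = -(1 + 3*21)²/27 - 1*27849 = -(1 + 63)²/27 - 27849 = -1/27*64² - 27849 = -1/27*4096 - 27849 = -4096/27 - 27849 = -756019/27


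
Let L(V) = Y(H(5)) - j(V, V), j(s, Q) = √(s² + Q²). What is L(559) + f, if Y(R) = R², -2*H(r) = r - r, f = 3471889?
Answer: 3471889 - 559*√2 ≈ 3.4711e+6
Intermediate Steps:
j(s, Q) = √(Q² + s²)
H(r) = 0 (H(r) = -(r - r)/2 = -½*0 = 0)
L(V) = -√2*√(V²) (L(V) = 0² - √(V² + V²) = 0 - √(2*V²) = 0 - √2*√(V²) = -√2*√(V²))
L(559) + f = -√2*√(559²) + 3471889 = -√2*√312481 + 3471889 = -1*√2*559 + 3471889 = -559*√2 + 3471889 = 3471889 - 559*√2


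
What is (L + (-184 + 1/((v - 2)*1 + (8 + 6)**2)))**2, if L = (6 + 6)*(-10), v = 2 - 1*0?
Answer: 3550133889/38416 ≈ 92413.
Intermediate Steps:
v = 2 (v = 2 + 0 = 2)
L = -120 (L = 12*(-10) = -120)
(L + (-184 + 1/((v - 2)*1 + (8 + 6)**2)))**2 = (-120 + (-184 + 1/((2 - 2)*1 + (8 + 6)**2)))**2 = (-120 + (-184 + 1/(0*1 + 14**2)))**2 = (-120 + (-184 + 1/(0 + 196)))**2 = (-120 + (-184 + 1/196))**2 = (-120 - 36063/196)**2 = (-59583/196)**2 = 3550133889/38416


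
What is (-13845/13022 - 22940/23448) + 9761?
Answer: 186237435761/19083741 ≈ 9759.0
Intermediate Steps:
(-13845/13022 - 22940/23448) + 9761 = (-13845*1/13022 - 22940*1/23448) + 9761 = (-13845/13022 - 5735/5862) + 9761 = -38960140/19083741 + 9761 = 186237435761/19083741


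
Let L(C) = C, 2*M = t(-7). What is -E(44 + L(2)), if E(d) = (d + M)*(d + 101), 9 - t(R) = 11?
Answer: -6615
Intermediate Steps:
t(R) = -2 (t(R) = 9 - 1*11 = 9 - 11 = -2)
M = -1 (M = (½)*(-2) = -1)
E(d) = (-1 + d)*(101 + d) (E(d) = (d - 1)*(d + 101) = (-1 + d)*(101 + d))
-E(44 + L(2)) = -(-101 + (44 + 2)² + 100*(44 + 2)) = -(-101 + 46² + 100*46) = -(-101 + 2116 + 4600) = -1*6615 = -6615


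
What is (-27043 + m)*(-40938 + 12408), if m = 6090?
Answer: 597789090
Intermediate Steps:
(-27043 + m)*(-40938 + 12408) = (-27043 + 6090)*(-40938 + 12408) = -20953*(-28530) = 597789090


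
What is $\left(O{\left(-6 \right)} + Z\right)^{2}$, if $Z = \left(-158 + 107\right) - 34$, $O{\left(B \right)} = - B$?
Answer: $6241$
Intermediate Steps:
$Z = -85$ ($Z = -51 - 34 = -85$)
$\left(O{\left(-6 \right)} + Z\right)^{2} = \left(\left(-1\right) \left(-6\right) - 85\right)^{2} = \left(6 - 85\right)^{2} = \left(-79\right)^{2} = 6241$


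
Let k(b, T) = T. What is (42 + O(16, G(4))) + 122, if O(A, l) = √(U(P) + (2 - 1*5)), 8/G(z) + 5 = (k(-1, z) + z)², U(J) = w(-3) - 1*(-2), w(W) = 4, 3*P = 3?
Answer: 164 + √3 ≈ 165.73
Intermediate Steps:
P = 1 (P = (⅓)*3 = 1)
U(J) = 6 (U(J) = 4 - 1*(-2) = 4 + 2 = 6)
G(z) = 8/(-5 + 4*z²) (G(z) = 8/(-5 + (z + z)²) = 8/(-5 + (2*z)²) = 8/(-5 + 4*z²))
O(A, l) = √3 (O(A, l) = √(6 + (2 - 1*5)) = √(6 + (2 - 5)) = √(6 - 3) = √3)
(42 + O(16, G(4))) + 122 = (42 + √3) + 122 = 164 + √3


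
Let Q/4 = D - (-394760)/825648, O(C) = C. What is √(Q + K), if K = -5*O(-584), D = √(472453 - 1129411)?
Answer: √(7780671958350 + 10651478436*I*√656958)/51603 ≈ 60.359 + 26.857*I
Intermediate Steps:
D = I*√656958 (D = √(-656958) = I*√656958 ≈ 810.53*I)
Q = 98690/51603 + 4*I*√656958 (Q = 4*(I*√656958 - (-394760)/825648) = 4*(I*√656958 - 1*(-49345/103206)) = 4*(I*√656958 + 49345/103206) = 4*(49345/103206 + I*√656958) = 98690/51603 + 4*I*√656958 ≈ 1.9125 + 3242.1*I)
K = 2920 (K = -5*(-584) = 2920)
√(Q + K) = √((98690/51603 + 4*I*√656958) + 2920) = √(150779450/51603 + 4*I*√656958)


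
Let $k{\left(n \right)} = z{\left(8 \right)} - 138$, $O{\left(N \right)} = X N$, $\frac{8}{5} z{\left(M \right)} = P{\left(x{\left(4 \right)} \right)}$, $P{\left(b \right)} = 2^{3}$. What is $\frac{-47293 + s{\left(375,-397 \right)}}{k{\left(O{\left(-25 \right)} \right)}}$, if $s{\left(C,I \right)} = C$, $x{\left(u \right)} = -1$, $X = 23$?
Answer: $\frac{46918}{133} \approx 352.77$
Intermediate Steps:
$P{\left(b \right)} = 8$
$z{\left(M \right)} = 5$ ($z{\left(M \right)} = \frac{5}{8} \cdot 8 = 5$)
$O{\left(N \right)} = 23 N$
$k{\left(n \right)} = -133$ ($k{\left(n \right)} = 5 - 138 = -133$)
$\frac{-47293 + s{\left(375,-397 \right)}}{k{\left(O{\left(-25 \right)} \right)}} = \frac{-47293 + 375}{-133} = \left(-46918\right) \left(- \frac{1}{133}\right) = \frac{46918}{133}$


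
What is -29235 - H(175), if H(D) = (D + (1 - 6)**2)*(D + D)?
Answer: -99235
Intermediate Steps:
H(D) = 2*D*(25 + D) (H(D) = (D + (-5)**2)*(2*D) = (D + 25)*(2*D) = (25 + D)*(2*D) = 2*D*(25 + D))
-29235 - H(175) = -29235 - 2*175*(25 + 175) = -29235 - 2*175*200 = -29235 - 1*70000 = -29235 - 70000 = -99235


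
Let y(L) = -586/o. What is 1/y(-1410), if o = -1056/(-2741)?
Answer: -528/803113 ≈ -0.00065744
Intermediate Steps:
o = 1056/2741 (o = -1056*(-1/2741) = 1056/2741 ≈ 0.38526)
y(L) = -803113/528 (y(L) = -586/1056/2741 = -586*2741/1056 = -803113/528)
1/y(-1410) = 1/(-803113/528) = -528/803113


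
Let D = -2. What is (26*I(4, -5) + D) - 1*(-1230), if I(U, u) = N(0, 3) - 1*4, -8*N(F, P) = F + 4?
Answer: 1111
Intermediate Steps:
N(F, P) = -1/2 - F/8 (N(F, P) = -(F + 4)/8 = -(4 + F)/8 = -1/2 - F/8)
I(U, u) = -9/2 (I(U, u) = (-1/2 - 1/8*0) - 1*4 = (-1/2 + 0) - 4 = -1/2 - 4 = -9/2)
(26*I(4, -5) + D) - 1*(-1230) = (26*(-9/2) - 2) - 1*(-1230) = (-117 - 2) + 1230 = -119 + 1230 = 1111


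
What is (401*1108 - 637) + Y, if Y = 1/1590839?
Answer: 705809129970/1590839 ≈ 4.4367e+5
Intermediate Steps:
Y = 1/1590839 ≈ 6.2860e-7
(401*1108 - 637) + Y = (401*1108 - 637) + 1/1590839 = (444308 - 637) + 1/1590839 = 443671 + 1/1590839 = 705809129970/1590839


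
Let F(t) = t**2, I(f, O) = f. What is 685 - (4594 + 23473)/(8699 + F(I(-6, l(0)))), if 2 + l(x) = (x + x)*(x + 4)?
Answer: 5955408/8735 ≈ 681.79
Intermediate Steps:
l(x) = -2 + 2*x*(4 + x) (l(x) = -2 + (x + x)*(x + 4) = -2 + (2*x)*(4 + x) = -2 + 2*x*(4 + x))
685 - (4594 + 23473)/(8699 + F(I(-6, l(0)))) = 685 - (4594 + 23473)/(8699 + (-6)**2) = 685 - 28067/(8699 + 36) = 685 - 28067/8735 = 5955408/8735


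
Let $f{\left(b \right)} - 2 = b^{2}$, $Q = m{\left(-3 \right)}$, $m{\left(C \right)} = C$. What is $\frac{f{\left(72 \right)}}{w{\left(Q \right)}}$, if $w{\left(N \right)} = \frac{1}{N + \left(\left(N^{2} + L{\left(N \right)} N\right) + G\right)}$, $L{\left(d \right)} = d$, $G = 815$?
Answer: $4304380$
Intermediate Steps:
$Q = -3$
$w{\left(N \right)} = \frac{1}{815 + N + 2 N^{2}}$ ($w{\left(N \right)} = \frac{1}{N + \left(\left(N^{2} + N N\right) + 815\right)} = \frac{1}{N + \left(\left(N^{2} + N^{2}\right) + 815\right)} = \frac{1}{N + \left(2 N^{2} + 815\right)} = \frac{1}{N + \left(815 + 2 N^{2}\right)} = \frac{1}{815 + N + 2 N^{2}}$)
$f{\left(b \right)} = 2 + b^{2}$
$\frac{f{\left(72 \right)}}{w{\left(Q \right)}} = \frac{2 + 72^{2}}{\frac{1}{815 - 3 + 2 \left(-3\right)^{2}}} = \frac{2 + 5184}{\frac{1}{815 - 3 + 2 \cdot 9}} = \frac{5186}{\frac{1}{815 - 3 + 18}} = \frac{5186}{\frac{1}{830}} = 5186 \frac{1}{\frac{1}{830}} = 5186 \cdot 830 = 4304380$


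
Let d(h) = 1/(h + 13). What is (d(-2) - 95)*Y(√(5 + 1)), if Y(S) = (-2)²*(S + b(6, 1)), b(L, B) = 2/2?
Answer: -4176/11 - 4176*√6/11 ≈ -1309.6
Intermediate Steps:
b(L, B) = 1 (b(L, B) = 2*(½) = 1)
d(h) = 1/(13 + h)
Y(S) = 4 + 4*S (Y(S) = (-2)²*(S + 1) = 4*(1 + S) = 4 + 4*S)
(d(-2) - 95)*Y(√(5 + 1)) = (1/(13 - 2) - 95)*(4 + 4*√(5 + 1)) = (1/11 - 95)*(4 + 4*√6) = -1044*(4 + 4*√6)/11 = -4176/11 - 4176*√6/11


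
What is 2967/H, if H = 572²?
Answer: 2967/327184 ≈ 0.0090683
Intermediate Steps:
H = 327184
2967/H = 2967/327184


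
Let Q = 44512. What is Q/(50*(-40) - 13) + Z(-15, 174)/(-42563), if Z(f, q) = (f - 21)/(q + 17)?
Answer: -361861700428/16364749929 ≈ -22.112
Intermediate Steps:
Z(f, q) = (-21 + f)/(17 + q)
Q/(50*(-40) - 13) + Z(-15, 174)/(-42563) = 44512/(50*(-40) - 13) + ((-21 - 15)/(17 + 174))/(-42563) = 44512/(-2000 - 13) + (-36/191)*(-1/42563) = 44512/(-2013) + ((1/191)*(-36))*(-1/42563) = 44512*(-1/2013) - 36/191*(-1/42563) = -44512/2013 + 36/8129533 = -361861700428/16364749929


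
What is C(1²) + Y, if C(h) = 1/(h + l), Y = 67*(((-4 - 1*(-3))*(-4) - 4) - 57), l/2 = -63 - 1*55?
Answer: -897466/235 ≈ -3819.0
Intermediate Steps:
l = -236 (l = 2*(-63 - 1*55) = 2*(-63 - 55) = 2*(-118) = -236)
Y = -3819 (Y = 67*(((-4 + 3)*(-4) - 4) - 57) = 67*((-1*(-4) - 4) - 57) = 67*((4 - 4) - 57) = 67*(0 - 57) = 67*(-57) = -3819)
C(h) = 1/(-236 + h) (C(h) = 1/(h - 236) = 1/(-236 + h))
C(1²) + Y = 1/(-236 + 1²) - 3819 = 1/(-236 + 1) - 3819 = 1/(-235) - 3819 = -1/235 - 3819 = -897466/235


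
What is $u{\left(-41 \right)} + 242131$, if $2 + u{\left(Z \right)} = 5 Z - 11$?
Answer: $241913$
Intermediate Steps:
$u{\left(Z \right)} = -13 + 5 Z$ ($u{\left(Z \right)} = -2 + \left(5 Z - 11\right) = -2 + \left(-11 + 5 Z\right) = -13 + 5 Z$)
$u{\left(-41 \right)} + 242131 = \left(-13 + 5 \left(-41\right)\right) + 242131 = \left(-13 - 205\right) + 242131 = -218 + 242131 = 241913$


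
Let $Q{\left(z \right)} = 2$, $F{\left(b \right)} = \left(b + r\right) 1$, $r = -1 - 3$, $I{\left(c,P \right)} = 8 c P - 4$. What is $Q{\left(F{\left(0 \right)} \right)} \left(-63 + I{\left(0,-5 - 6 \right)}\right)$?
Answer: $-134$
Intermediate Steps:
$I{\left(c,P \right)} = -4 + 8 P c$ ($I{\left(c,P \right)} = 8 P c - 4 = -4 + 8 P c$)
$r = -4$
$F{\left(b \right)} = -4 + b$ ($F{\left(b \right)} = \left(b - 4\right) 1 = \left(-4 + b\right) 1 = -4 + b$)
$Q{\left(F{\left(0 \right)} \right)} \left(-63 + I{\left(0,-5 - 6 \right)}\right) = 2 \left(-63 - \left(4 - 8 \left(-5 - 6\right) 0\right)\right) = 2 \left(-63 - \left(4 + 88 \cdot 0\right)\right) = 2 \left(-63 + \left(-4 + 0\right)\right) = 2 \left(-63 - 4\right) = 2 \left(-67\right) = -134$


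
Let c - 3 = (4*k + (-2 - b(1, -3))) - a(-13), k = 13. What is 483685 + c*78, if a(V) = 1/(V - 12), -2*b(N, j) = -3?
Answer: 12192628/25 ≈ 4.8771e+5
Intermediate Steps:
b(N, j) = 3/2 (b(N, j) = -½*(-3) = 3/2)
a(V) = 1/(-12 + V)
c = 2577/50 (c = 3 + ((4*13 + (-2 - 1*3/2)) - 1/(-12 - 13)) = 3 + ((52 + (-2 - 3/2)) - 1/(-25)) = 3 + ((52 - 7/2) - 1*(-1/25)) = 3 + (97/2 + 1/25) = 3 + 2427/50 = 2577/50 ≈ 51.540)
483685 + c*78 = 483685 + (2577/50)*78 = 483685 + 100503/25 = 12192628/25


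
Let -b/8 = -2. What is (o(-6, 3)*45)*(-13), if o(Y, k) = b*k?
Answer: -28080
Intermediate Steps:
b = 16 (b = -8*(-2) = 16)
o(Y, k) = 16*k
(o(-6, 3)*45)*(-13) = ((16*3)*45)*(-13) = (48*45)*(-13) = 2160*(-13) = -28080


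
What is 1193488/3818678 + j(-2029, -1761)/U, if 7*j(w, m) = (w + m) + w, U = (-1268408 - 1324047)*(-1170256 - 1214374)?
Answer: 25823691857147669559/82625350247422810450 ≈ 0.31254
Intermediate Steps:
U = 6182045966650 (U = -2592455*(-2384630) = 6182045966650)
j(w, m) = m/7 + 2*w/7 (j(w, m) = ((w + m) + w)/7 = ((m + w) + w)/7 = (m + 2*w)/7 = m/7 + 2*w/7)
1193488/3818678 + j(-2029, -1761)/U = 1193488/3818678 + ((1/7)*(-1761) + (2/7)*(-2029))/6182045966650 = 1193488*(1/3818678) + (-1761/7 - 4058/7)*(1/6182045966650) = 596744/1909339 - 5819/7*1/6182045966650 = 596744/1909339 - 5819/43274321766550 = 25823691857147669559/82625350247422810450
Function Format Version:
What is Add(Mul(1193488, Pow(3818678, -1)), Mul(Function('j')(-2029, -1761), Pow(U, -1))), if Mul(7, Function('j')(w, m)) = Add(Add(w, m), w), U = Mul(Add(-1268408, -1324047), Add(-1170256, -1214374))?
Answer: Rational(25823691857147669559, 82625350247422810450) ≈ 0.31254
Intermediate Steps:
U = 6182045966650 (U = Mul(-2592455, -2384630) = 6182045966650)
Function('j')(w, m) = Add(Mul(Rational(1, 7), m), Mul(Rational(2, 7), w)) (Function('j')(w, m) = Mul(Rational(1, 7), Add(Add(w, m), w)) = Mul(Rational(1, 7), Add(Add(m, w), w)) = Mul(Rational(1, 7), Add(m, Mul(2, w))) = Add(Mul(Rational(1, 7), m), Mul(Rational(2, 7), w)))
Add(Mul(1193488, Pow(3818678, -1)), Mul(Function('j')(-2029, -1761), Pow(U, -1))) = Add(Mul(1193488, Pow(3818678, -1)), Mul(Add(Mul(Rational(1, 7), -1761), Mul(Rational(2, 7), -2029)), Pow(6182045966650, -1))) = Add(Mul(1193488, Rational(1, 3818678)), Mul(Add(Rational(-1761, 7), Rational(-4058, 7)), Rational(1, 6182045966650))) = Add(Rational(596744, 1909339), Mul(Rational(-5819, 7), Rational(1, 6182045966650))) = Add(Rational(596744, 1909339), Rational(-5819, 43274321766550)) = Rational(25823691857147669559, 82625350247422810450)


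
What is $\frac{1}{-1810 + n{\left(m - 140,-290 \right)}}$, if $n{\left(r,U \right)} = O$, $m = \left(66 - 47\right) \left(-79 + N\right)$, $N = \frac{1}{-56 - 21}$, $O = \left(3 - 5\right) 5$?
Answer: $- \frac{1}{1820} \approx -0.00054945$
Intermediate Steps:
$O = -10$ ($O = \left(-2\right) 5 = -10$)
$N = - \frac{1}{77}$ ($N = \frac{1}{-77} = - \frac{1}{77} \approx -0.012987$)
$m = - \frac{115596}{77}$ ($m = \left(66 - 47\right) \left(-79 - \frac{1}{77}\right) = 19 \left(- \frac{6084}{77}\right) = - \frac{115596}{77} \approx -1501.2$)
$n{\left(r,U \right)} = -10$
$\frac{1}{-1810 + n{\left(m - 140,-290 \right)}} = \frac{1}{-1810 - 10} = \frac{1}{-1820} = - \frac{1}{1820}$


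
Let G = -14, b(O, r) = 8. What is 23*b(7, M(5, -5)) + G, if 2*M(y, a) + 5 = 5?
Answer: 170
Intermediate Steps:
M(y, a) = 0 (M(y, a) = -5/2 + (1/2)*5 = -5/2 + 5/2 = 0)
23*b(7, M(5, -5)) + G = 23*8 - 14 = 184 - 14 = 170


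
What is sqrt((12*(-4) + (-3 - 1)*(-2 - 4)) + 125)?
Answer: sqrt(101) ≈ 10.050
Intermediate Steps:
sqrt((12*(-4) + (-3 - 1)*(-2 - 4)) + 125) = sqrt((-48 - 4*(-6)) + 125) = sqrt((-48 + 24) + 125) = sqrt(-24 + 125) = sqrt(101)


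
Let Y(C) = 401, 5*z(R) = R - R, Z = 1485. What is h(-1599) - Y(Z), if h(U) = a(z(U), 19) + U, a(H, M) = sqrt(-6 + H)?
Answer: -2000 + I*sqrt(6) ≈ -2000.0 + 2.4495*I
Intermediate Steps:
z(R) = 0 (z(R) = (R - R)/5 = (1/5)*0 = 0)
h(U) = U + I*sqrt(6) (h(U) = sqrt(-6 + 0) + U = sqrt(-6) + U = I*sqrt(6) + U = U + I*sqrt(6))
h(-1599) - Y(Z) = (-1599 + I*sqrt(6)) - 1*401 = (-1599 + I*sqrt(6)) - 401 = -2000 + I*sqrt(6)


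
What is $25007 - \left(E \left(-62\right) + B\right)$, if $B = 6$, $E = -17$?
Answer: $23947$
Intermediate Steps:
$25007 - \left(E \left(-62\right) + B\right) = 25007 - \left(\left(-17\right) \left(-62\right) + 6\right) = 25007 - \left(1054 + 6\right) = 25007 - 1060 = 23947$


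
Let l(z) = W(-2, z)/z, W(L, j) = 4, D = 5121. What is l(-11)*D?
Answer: -20484/11 ≈ -1862.2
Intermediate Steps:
l(z) = 4/z
l(-11)*D = (4/(-11))*5121 = (4*(-1/11))*5121 = -4/11*5121 = -20484/11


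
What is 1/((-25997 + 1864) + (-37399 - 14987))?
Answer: -1/76519 ≈ -1.3069e-5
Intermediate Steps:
1/((-25997 + 1864) + (-37399 - 14987)) = 1/(-24133 - 52386) = 1/(-76519) = -1/76519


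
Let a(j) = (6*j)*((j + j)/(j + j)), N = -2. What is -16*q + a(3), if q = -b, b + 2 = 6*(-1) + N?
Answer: -142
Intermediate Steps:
b = -10 (b = -2 + (6*(-1) - 2) = -2 + (-6 - 2) = -2 - 8 = -10)
a(j) = 6*j (a(j) = (6*j)*((2*j)/((2*j))) = (6*j)*((2*j)*(1/(2*j))) = (6*j)*1 = 6*j)
q = 10 (q = -1*(-10) = 10)
-16*q + a(3) = -16*10 + 6*3 = -160 + 18 = -142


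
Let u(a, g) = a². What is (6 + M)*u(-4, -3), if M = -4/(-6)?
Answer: 320/3 ≈ 106.67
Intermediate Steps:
M = ⅔ (M = -4*(-⅙) = ⅔ ≈ 0.66667)
(6 + M)*u(-4, -3) = (6 + ⅔)*(-4)² = (20/3)*16 = 320/3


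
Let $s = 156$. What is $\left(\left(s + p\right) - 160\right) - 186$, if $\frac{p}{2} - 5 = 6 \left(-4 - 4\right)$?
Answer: $-276$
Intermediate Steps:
$p = -86$ ($p = 10 + 2 \cdot 6 \left(-4 - 4\right) = 10 + 2 \cdot 6 \left(-8\right) = 10 + 2 \left(-48\right) = 10 - 96 = -86$)
$\left(\left(s + p\right) - 160\right) - 186 = \left(\left(156 - 86\right) - 160\right) - 186 = \left(70 - 160\right) - 186 = -90 - 186 = -276$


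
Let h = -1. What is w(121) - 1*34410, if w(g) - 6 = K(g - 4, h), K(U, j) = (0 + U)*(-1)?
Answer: -34521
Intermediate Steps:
K(U, j) = -U (K(U, j) = U*(-1) = -U)
w(g) = 10 - g (w(g) = 6 - (g - 4) = 6 - (-4 + g) = 6 + (4 - g) = 10 - g)
w(121) - 1*34410 = (10 - 1*121) - 1*34410 = (10 - 121) - 34410 = -111 - 34410 = -34521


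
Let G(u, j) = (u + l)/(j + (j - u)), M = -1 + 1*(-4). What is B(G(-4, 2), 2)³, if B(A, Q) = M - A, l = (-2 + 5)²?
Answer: -91125/512 ≈ -177.98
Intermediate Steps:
M = -5 (M = -1 - 4 = -5)
l = 9 (l = 3² = 9)
G(u, j) = (9 + u)/(-u + 2*j) (G(u, j) = (u + 9)/(j + (j - u)) = (9 + u)/(-u + 2*j))
B(A, Q) = -5 - A
B(G(-4, 2), 2)³ = (-5 - (9 - 4)/(-1*(-4) + 2*2))³ = (-5 - 5/(4 + 4))³ = (-5 - 5/8)³ = (-45/8)³ = -91125/512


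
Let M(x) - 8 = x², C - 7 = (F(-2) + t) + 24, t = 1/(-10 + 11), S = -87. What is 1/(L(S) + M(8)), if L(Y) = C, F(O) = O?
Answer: 1/102 ≈ 0.0098039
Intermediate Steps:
t = 1 (t = 1/1 = 1)
C = 30 (C = 7 + ((-2 + 1) + 24) = 7 + (-1 + 24) = 7 + 23 = 30)
L(Y) = 30
M(x) = 8 + x²
1/(L(S) + M(8)) = 1/(30 + (8 + 8²)) = 1/(30 + (8 + 64)) = 1/(30 + 72) = 1/102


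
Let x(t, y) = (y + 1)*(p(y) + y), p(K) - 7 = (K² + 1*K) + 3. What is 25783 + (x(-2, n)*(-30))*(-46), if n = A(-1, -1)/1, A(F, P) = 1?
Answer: 61663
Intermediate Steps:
p(K) = 10 + K + K² (p(K) = 7 + ((K² + 1*K) + 3) = 7 + ((K² + K) + 3) = 7 + ((K + K²) + 3) = 7 + (3 + K + K²) = 10 + K + K²)
n = 1 (n = 1/1 = 1*1 = 1)
x(t, y) = (1 + y)*(10 + y² + 2*y) (x(t, y) = (y + 1)*((10 + y + y²) + y) = (1 + y)*(10 + y² + 2*y))
25783 + (x(-2, n)*(-30))*(-46) = 25783 + ((10 + 1³ + 3*1² + 12*1)*(-30))*(-46) = 25783 + ((10 + 1 + 3*1 + 12)*(-30))*(-46) = 25783 + ((10 + 1 + 3 + 12)*(-30))*(-46) = 25783 + (26*(-30))*(-46) = 25783 - 780*(-46) = 25783 + 35880 = 61663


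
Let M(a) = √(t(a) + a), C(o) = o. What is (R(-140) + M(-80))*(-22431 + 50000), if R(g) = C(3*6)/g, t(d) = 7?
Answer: -248121/70 + 27569*I*√73 ≈ -3544.6 + 2.3555e+5*I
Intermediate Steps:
M(a) = √(7 + a)
R(g) = 18/g (R(g) = (3*6)/g = 18/g)
(R(-140) + M(-80))*(-22431 + 50000) = (18/(-140) + √(7 - 80))*(-22431 + 50000) = (18*(-1/140) + √(-73))*27569 = (-9/70 + I*√73)*27569 = -248121/70 + 27569*I*√73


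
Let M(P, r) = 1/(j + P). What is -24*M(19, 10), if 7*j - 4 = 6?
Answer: -168/143 ≈ -1.1748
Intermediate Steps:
j = 10/7 (j = 4/7 + (1/7)*6 = 4/7 + 6/7 = 10/7 ≈ 1.4286)
M(P, r) = 1/(10/7 + P)
-24*M(19, 10) = -168/(10 + 7*19) = -168/(10 + 133) = -168/143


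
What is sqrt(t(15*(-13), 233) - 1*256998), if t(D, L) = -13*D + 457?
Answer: I*sqrt(254006) ≈ 503.99*I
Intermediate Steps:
t(D, L) = 457 - 13*D
sqrt(t(15*(-13), 233) - 1*256998) = sqrt((457 - 195*(-13)) - 1*256998) = sqrt((457 - 13*(-195)) - 256998) = sqrt((457 + 2535) - 256998) = sqrt(2992 - 256998) = sqrt(-254006) = I*sqrt(254006)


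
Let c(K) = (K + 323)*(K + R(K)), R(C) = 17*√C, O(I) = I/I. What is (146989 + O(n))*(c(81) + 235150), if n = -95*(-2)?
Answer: 48460545140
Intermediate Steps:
n = 190
O(I) = 1
c(K) = (323 + K)*(K + 17*√K) (c(K) = (K + 323)*(K + 17*√K) = (323 + K)*(K + 17*√K))
(146989 + O(n))*(c(81) + 235150) = (146989 + 1)*((81² + 17*81^(3/2) + 323*81 + 5491*√81) + 235150) = 146990*((6561 + 17*729 + 26163 + 5491*9) + 235150) = 146990*((6561 + 12393 + 26163 + 49419) + 235150) = 146990*(94536 + 235150) = 146990*329686 = 48460545140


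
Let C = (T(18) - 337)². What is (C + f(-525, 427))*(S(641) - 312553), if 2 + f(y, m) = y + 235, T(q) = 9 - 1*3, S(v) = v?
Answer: -34082312328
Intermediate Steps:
T(q) = 6 (T(q) = 9 - 3 = 6)
f(y, m) = 233 + y (f(y, m) = -2 + (y + 235) = -2 + (235 + y) = 233 + y)
C = 109561 (C = (6 - 337)² = (-331)² = 109561)
(C + f(-525, 427))*(S(641) - 312553) = (109561 + (233 - 525))*(641 - 312553) = (109561 - 292)*(-311912) = 109269*(-311912) = -34082312328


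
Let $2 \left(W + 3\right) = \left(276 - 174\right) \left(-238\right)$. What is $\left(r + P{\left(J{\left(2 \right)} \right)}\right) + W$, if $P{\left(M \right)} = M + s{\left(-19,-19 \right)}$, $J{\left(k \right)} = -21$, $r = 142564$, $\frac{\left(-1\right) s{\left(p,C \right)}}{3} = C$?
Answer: $130459$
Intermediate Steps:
$s{\left(p,C \right)} = - 3 C$
$W = -12141$ ($W = -3 + \frac{\left(276 - 174\right) \left(-238\right)}{2} = -3 + \frac{102 \left(-238\right)}{2} = -3 + \frac{1}{2} \left(-24276\right) = -3 - 12138 = -12141$)
$P{\left(M \right)} = 57 + M$ ($P{\left(M \right)} = M - -57 = M + 57 = 57 + M$)
$\left(r + P{\left(J{\left(2 \right)} \right)}\right) + W = \left(142564 + \left(57 - 21\right)\right) - 12141 = \left(142564 + 36\right) - 12141 = 142600 - 12141 = 130459$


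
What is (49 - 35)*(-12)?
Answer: -168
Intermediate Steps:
(49 - 35)*(-12) = 14*(-12) = -168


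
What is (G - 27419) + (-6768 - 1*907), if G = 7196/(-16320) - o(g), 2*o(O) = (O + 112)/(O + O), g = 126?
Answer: -429561737/12240 ≈ -35095.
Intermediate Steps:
o(O) = (112 + O)/(4*O) (o(O) = ((O + 112)/(O + O))/2 = ((112 + O)/((2*O)))/2 = ((112 + O)*(1/(2*O)))/2 = ((112 + O)/(2*O))/2 = (112 + O)/(4*O))
G = -11177/12240 (G = 7196/(-16320) - (112 + 126)/(4*126) = 7196*(-1/16320) - 238/(4*126) = -1799/4080 - 1*17/36 = -1799/4080 - 17/36 = -11177/12240 ≈ -0.91315)
(G - 27419) + (-6768 - 1*907) = (-11177/12240 - 27419) + (-6768 - 1*907) = -335619737/12240 + (-6768 - 907) = -335619737/12240 - 7675 = -429561737/12240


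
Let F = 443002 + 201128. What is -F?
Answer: -644130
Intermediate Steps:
F = 644130
-F = -1*644130 = -644130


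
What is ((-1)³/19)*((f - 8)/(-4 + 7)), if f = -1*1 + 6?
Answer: 1/19 ≈ 0.052632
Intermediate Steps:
f = 5 (f = -1 + 6 = 5)
((-1)³/19)*((f - 8)/(-4 + 7)) = ((-1)³/19)*((5 - 8)/(-4 + 7)) = (-1*1/19)*(-3/3) = -(-3)/(19*3) = -1/19*(-1) = 1/19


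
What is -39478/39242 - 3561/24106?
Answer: -545698715/472983826 ≈ -1.1537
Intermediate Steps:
-39478/39242 - 3561/24106 = -39478*1/39242 - 3561*1/24106 = -19739/19621 - 3561/24106 = -545698715/472983826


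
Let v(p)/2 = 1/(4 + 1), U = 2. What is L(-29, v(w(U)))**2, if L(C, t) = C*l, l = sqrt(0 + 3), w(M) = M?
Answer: 2523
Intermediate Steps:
l = sqrt(3) ≈ 1.7320
v(p) = 2/5 (v(p) = 2/(4 + 1) = 2/5)
L(C, t) = C*sqrt(3)
L(-29, v(w(U)))**2 = (-29*sqrt(3))**2 = 2523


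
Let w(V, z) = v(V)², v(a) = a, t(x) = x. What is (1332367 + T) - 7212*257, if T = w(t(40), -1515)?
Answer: -519517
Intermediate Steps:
w(V, z) = V²
T = 1600 (T = 40² = 1600)
(1332367 + T) - 7212*257 = (1332367 + 1600) - 7212*257 = 1333967 - 1853484 = -519517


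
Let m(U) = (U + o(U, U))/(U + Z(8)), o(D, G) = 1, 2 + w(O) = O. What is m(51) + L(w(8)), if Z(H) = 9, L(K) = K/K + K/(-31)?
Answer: 778/465 ≈ 1.6731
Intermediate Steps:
w(O) = -2 + O
L(K) = 1 - K/31 (L(K) = 1 + K*(-1/31) = 1 - K/31)
m(U) = (1 + U)/(9 + U) (m(U) = (U + 1)/(U + 9) = (1 + U)/(9 + U))
m(51) + L(w(8)) = (1 + 51)/(9 + 51) + (1 - (-2 + 8)/31) = 52/60 + (1 - 1/31*6) = (1/60)*52 + (1 - 6/31) = 13/15 + 25/31 = 778/465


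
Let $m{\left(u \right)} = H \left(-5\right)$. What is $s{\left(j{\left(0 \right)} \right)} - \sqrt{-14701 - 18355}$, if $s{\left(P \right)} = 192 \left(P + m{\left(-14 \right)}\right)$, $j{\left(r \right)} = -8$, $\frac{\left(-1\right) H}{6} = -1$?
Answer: $-7296 - 4 i \sqrt{2066} \approx -7296.0 - 181.81 i$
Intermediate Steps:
$H = 6$ ($H = \left(-6\right) \left(-1\right) = 6$)
$m{\left(u \right)} = -30$ ($m{\left(u \right)} = 6 \left(-5\right) = -30$)
$s{\left(P \right)} = -5760 + 192 P$ ($s{\left(P \right)} = 192 \left(P - 30\right) = 192 \left(-30 + P\right) = -5760 + 192 P$)
$s{\left(j{\left(0 \right)} \right)} - \sqrt{-14701 - 18355} = \left(-5760 + 192 \left(-8\right)\right) - \sqrt{-14701 - 18355} = \left(-5760 - 1536\right) - \sqrt{-14701 - 18355} = -7296 - \sqrt{-14701 - 18355} = -7296 - \sqrt{-33056} = -7296 - 4 i \sqrt{2066}$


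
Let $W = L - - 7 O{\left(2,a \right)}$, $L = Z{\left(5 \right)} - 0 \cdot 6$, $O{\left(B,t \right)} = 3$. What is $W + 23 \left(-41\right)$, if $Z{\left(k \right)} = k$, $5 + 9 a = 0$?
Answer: $-917$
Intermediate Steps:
$a = - \frac{5}{9}$ ($a = - \frac{5}{9} + \frac{1}{9} \cdot 0 = - \frac{5}{9} + 0 = - \frac{5}{9} \approx -0.55556$)
$L = 5$ ($L = 5 - 0 \cdot 6 = 5 - 0 = 5 + 0 = 5$)
$W = 26$ ($W = 5 - \left(-7\right) 3 = 5 - -21 = 5 + 21 = 26$)
$W + 23 \left(-41\right) = 26 + 23 \left(-41\right) = 26 - 943 = -917$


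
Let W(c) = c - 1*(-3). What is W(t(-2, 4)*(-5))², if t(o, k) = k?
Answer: 289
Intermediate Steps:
W(c) = 3 + c (W(c) = c + 3 = 3 + c)
W(t(-2, 4)*(-5))² = (3 + 4*(-5))² = (3 - 20)² = (-17)² = 289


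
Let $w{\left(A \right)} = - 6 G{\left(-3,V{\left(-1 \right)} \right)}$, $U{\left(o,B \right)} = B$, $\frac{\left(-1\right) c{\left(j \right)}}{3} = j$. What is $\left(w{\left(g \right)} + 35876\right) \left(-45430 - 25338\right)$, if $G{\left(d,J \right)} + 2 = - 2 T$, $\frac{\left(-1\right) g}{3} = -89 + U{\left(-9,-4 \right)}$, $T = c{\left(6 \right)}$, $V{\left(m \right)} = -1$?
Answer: $-2524436096$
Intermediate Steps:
$c{\left(j \right)} = - 3 j$
$T = -18$ ($T = \left(-3\right) 6 = -18$)
$g = 279$ ($g = - 3 \left(-89 - 4\right) = \left(-3\right) \left(-93\right) = 279$)
$G{\left(d,J \right)} = 34$ ($G{\left(d,J \right)} = -2 - -36 = -2 + 36 = 34$)
$w{\left(A \right)} = -204$ ($w{\left(A \right)} = \left(-6\right) 34 = -204$)
$\left(w{\left(g \right)} + 35876\right) \left(-45430 - 25338\right) = \left(-204 + 35876\right) \left(-45430 - 25338\right) = 35672 \left(-70768\right) = -2524436096$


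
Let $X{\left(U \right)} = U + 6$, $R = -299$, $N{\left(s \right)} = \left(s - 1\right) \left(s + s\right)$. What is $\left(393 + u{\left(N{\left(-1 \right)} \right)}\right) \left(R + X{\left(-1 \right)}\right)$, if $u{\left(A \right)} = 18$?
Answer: $-120834$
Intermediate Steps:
$N{\left(s \right)} = 2 s \left(-1 + s\right)$ ($N{\left(s \right)} = \left(-1 + s\right) 2 s = 2 s \left(-1 + s\right)$)
$X{\left(U \right)} = 6 + U$
$\left(393 + u{\left(N{\left(-1 \right)} \right)}\right) \left(R + X{\left(-1 \right)}\right) = \left(393 + 18\right) \left(-299 + \left(6 - 1\right)\right) = 411 \left(-299 + 5\right) = 411 \left(-294\right) = -120834$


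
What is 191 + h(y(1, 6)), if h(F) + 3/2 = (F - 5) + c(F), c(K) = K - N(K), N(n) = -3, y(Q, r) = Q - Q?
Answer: 375/2 ≈ 187.50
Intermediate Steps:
y(Q, r) = 0
c(K) = 3 + K (c(K) = K - 1*(-3) = K + 3 = 3 + K)
h(F) = -7/2 + 2*F (h(F) = -3/2 + ((F - 5) + (3 + F)) = -3/2 + ((-5 + F) + (3 + F)) = -3/2 + (-2 + 2*F) = -7/2 + 2*F)
191 + h(y(1, 6)) = 191 + (-7/2 + 2*0) = 191 + (-7/2 + 0) = 191 - 7/2 = 375/2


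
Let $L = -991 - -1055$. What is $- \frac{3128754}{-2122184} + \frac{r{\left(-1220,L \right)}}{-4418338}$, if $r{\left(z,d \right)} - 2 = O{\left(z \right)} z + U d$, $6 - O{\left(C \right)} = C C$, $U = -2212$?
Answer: $- \frac{959855928963531}{2344131552548} \approx -409.47$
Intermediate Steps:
$O{\left(C \right)} = 6 - C^{2}$ ($O{\left(C \right)} = 6 - C C = 6 - C^{2}$)
$L = 64$ ($L = -991 + 1055 = 64$)
$r{\left(z,d \right)} = 2 - 2212 d + z \left(6 - z^{2}\right)$ ($r{\left(z,d \right)} = 2 - \left(2212 d - \left(6 - z^{2}\right) z\right) = 2 - \left(2212 d - z \left(6 - z^{2}\right)\right) = 2 - 2212 d + z \left(6 - z^{2}\right)$)
$- \frac{3128754}{-2122184} + \frac{r{\left(-1220,L \right)}}{-4418338} = - \frac{3128754}{-2122184} + \frac{2 - 141568 - - 1220 \left(-6 + \left(-1220\right)^{2}\right)}{-4418338} = \left(-3128754\right) \left(- \frac{1}{2122184}\right) + \left(2 - 141568 - - 1220 \left(-6 + 1488400\right)\right) \left(- \frac{1}{4418338}\right) = \frac{1564377}{1061092} + \left(2 - 141568 - \left(-1220\right) 1488394\right) \left(- \frac{1}{4418338}\right) = \frac{1564377}{1061092} + \left(2 - 141568 + 1815840680\right) \left(- \frac{1}{4418338}\right) = \frac{1564377}{1061092} + 1815699114 \left(- \frac{1}{4418338}\right) = \frac{1564377}{1061092} - \frac{907849557}{2209169} = - \frac{959855928963531}{2344131552548}$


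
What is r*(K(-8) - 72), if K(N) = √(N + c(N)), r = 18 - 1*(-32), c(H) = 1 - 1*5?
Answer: -3600 + 100*I*√3 ≈ -3600.0 + 173.21*I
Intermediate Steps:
c(H) = -4 (c(H) = 1 - 5 = -4)
r = 50 (r = 18 + 32 = 50)
K(N) = √(-4 + N) (K(N) = √(N - 4) = √(-4 + N))
r*(K(-8) - 72) = 50*(√(-4 - 8) - 72) = 50*(√(-12) - 72) = 50*(2*I*√3 - 72) = 50*(-72 + 2*I*√3) = -3600 + 100*I*√3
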